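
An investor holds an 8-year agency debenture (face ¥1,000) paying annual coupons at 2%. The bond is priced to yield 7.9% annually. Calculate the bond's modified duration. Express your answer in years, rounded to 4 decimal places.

6.7827 years

Periodic yield y = 0.079. First find Macaulay duration:
  t   CF        PV=CF/(1+0.079)^t    t·PV
  1        20.00        18.5357        18.5357
  2        20.00        17.1786        34.3571
  3        20.00        15.9208        47.7625
  4        20.00        14.7552        59.0207
  5        20.00        13.6749        68.3743
  6        20.00        12.6736        76.0418
  7        20.00        11.7457        82.2201
  8     1,020.00       555.1734     4,441.3868
  Σ                    659.6578     4,827.6990
P = 659.6578; Macaulay duration = 4,827.6990 / 659.6578 = 7.31849 years.
Modified duration = D_Mac / (1 + y) = 7.31849 / 1.079 = 6.78266 years.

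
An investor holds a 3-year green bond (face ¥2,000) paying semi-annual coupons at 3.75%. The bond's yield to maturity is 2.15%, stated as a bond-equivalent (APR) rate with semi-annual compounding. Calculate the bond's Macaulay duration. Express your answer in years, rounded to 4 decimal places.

Periodic yield y = 0.01075. Discount each cash flow and weight by its period:
  t   CF        PV=CF/(1+0.01075)^t    t·PV
  1        37.50        37.1012        37.1012
  2        37.50        36.7066        73.4131
  3        37.50        36.3162       108.9485
  4        37.50        35.9299       143.7197
  5        37.50        35.5478       177.7389
  6     2,037.50     1,910.8875    11,465.3249
  Σ                  2,092.4891    12,006.2463
Price P = Σ PV = 2,092.4891.
Macaulay duration = Σ(t·PV) / P = 12,006.2463 / 2,092.4891 = 5.73778 half-year periods.
In years: 5.73778 / 2 = 2.86889 years.

2.8689 years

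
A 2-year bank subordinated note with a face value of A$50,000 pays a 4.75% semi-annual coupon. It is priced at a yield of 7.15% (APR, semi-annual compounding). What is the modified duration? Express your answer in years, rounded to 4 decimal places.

1.8631 years

Periodic yield y = 0.03575. First find Macaulay duration:
  t   CF        PV=CF/(1+0.03575)^t    t·PV
  1     1,187.50     1,146.5122     1,146.5122
  2     1,187.50     1,106.9391     2,213.8782
  3     1,187.50     1,068.7319     3,206.1958
  4    51,187.50    44,477.8874   177,911.5497
  Σ                 47,800.0707   184,478.1359
P = 47,800.0707; Macaulay duration = 184,478.1359 / 47,800.0707 = 3.85937 half-year periods = 1.92968 years.
Modified duration = D_Mac / (1 + y) = 1.92968 / 1.03575 = 1.86308 years.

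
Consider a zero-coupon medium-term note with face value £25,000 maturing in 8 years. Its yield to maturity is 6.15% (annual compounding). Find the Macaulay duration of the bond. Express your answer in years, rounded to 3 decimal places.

A zero-coupon bond has a single cash flow at maturity, so its Macaulay duration equals its maturity: 8 years.

8.000 years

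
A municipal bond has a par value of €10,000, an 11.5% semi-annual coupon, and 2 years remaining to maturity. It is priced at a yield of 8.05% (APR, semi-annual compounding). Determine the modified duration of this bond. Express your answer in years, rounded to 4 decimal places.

Periodic yield y = 0.04025. First find Macaulay duration:
  t   CF        PV=CF/(1+0.04025)^t    t·PV
  1       575.00       552.7517       552.7517
  2       575.00       531.3643     1,062.7287
  3       575.00       510.8044     1,532.4133
  4    10,575.00     9,030.8677    36,123.4706
  Σ                 10,625.7882    39,271.3644
P = 10,625.7882; Macaulay duration = 39,271.3644 / 10,625.7882 = 3.69585 half-year periods = 1.84793 years.
Modified duration = D_Mac / (1 + y) = 1.84793 / 1.04025 = 1.77643 years.

1.7764 years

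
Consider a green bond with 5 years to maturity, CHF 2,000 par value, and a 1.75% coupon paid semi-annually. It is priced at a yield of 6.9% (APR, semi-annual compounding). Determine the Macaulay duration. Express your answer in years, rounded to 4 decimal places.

Periodic yield y = 0.0345. Discount each cash flow and weight by its period:
  t   CF        PV=CF/(1+0.0345)^t    t·PV
  1        17.50        16.9164        16.9164
  2        17.50        16.3522        32.7045
  3        17.50        15.8069        47.4207
  4        17.50        15.2797        61.1190
  5        17.50        14.7702        73.8509
  6        17.50        14.2776        85.6656
  7        17.50        13.8014        96.6101
  8        17.50        13.3412       106.7294
  9        17.50        12.8963       116.0663
  10    2,017.50     1,437.1715    14,371.7149
  Σ                  1,570.6134    15,008.7977
Price P = Σ PV = 1,570.6134.
Macaulay duration = Σ(t·PV) / P = 15,008.7977 / 1,570.6134 = 9.55601 half-year periods.
In years: 9.55601 / 2 = 4.77801 years.

4.7780 years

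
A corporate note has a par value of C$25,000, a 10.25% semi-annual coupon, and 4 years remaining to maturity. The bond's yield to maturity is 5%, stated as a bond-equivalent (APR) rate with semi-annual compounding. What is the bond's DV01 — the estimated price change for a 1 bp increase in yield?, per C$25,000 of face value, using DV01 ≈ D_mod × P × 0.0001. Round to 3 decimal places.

C$9.966

Periodic yield y = 0.025.
  t   CF        PV=CF/(1+0.025)^t    t·PV
  1     1,281.25     1,250.0000     1,250.0000
  2     1,281.25     1,219.5122     2,439.0244
  3     1,281.25     1,189.7680     3,569.3040
  4     1,281.25     1,160.7493     4,642.9971
  5     1,281.25     1,132.4383     5,662.1915
  6     1,281.25     1,104.8179     6,628.9072
  7     1,281.25     1,077.8711     7,545.0976
  8    26,281.25    21,570.2458   172,561.9665
  Σ                 29,705.4025   204,299.4882
P = 29,705.4025; D_Mac = 6.87752 half-year periods = 3.43876 yrs; D_mod = 3.35489 yrs.
DV01 ≈ 3.35489 × 29,705.4025 × 0.0001 = 9.965829.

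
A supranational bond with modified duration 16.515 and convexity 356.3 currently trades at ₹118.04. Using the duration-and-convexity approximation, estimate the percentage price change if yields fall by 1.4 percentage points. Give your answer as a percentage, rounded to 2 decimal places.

Duration effect: -D_mod·Δy = -16.515 × (-0.014) = +0.231210
Convexity effect: ½·C·(Δy)² = 0.5 × 356.3 × (-0.014)² = +0.0349174
ΔP/P ≈ +0.231210 + 0.0349174 = +0.2661274
= +26.61274%.

+26.61%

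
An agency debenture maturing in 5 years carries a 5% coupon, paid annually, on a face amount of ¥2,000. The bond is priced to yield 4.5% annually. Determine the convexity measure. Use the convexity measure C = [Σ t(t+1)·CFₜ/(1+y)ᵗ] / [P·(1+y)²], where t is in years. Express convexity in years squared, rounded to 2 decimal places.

With y = 0.045:
  t   CF        PV=CF/(1+0.045)^t    t·PV        t(t+1)·PV
  1       100.00        95.6938        95.6938         191.3876
  2       100.00        91.5730       183.1460         549.4380
  3       100.00        87.6297       262.8890       1,051.5559
  4       100.00        83.8561       335.4245       1,677.1227
  5     2,100.00     1,685.1472     8,425.7360      50,554.4159
  Σ                  2,043.8998     9,302.8893      54,023.9201
P = 2,043.8998.
Convexity = Σ t(t+1)·PV / [P·(1+y)²] = 54,023.9201 / (2,043.8998 × 1.092025) = 24.20438.

24.20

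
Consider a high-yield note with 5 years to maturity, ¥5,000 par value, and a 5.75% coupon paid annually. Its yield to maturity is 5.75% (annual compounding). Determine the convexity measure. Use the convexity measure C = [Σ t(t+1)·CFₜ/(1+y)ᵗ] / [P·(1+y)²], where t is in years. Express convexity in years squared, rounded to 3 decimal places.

23.168

With y = 0.0575:
  t   CF        PV=CF/(1+0.0575)^t    t·PV        t(t+1)·PV
  1       287.50       271.8676       271.8676         543.7352
  2       287.50       257.0852       514.1704       1,542.5113
  3       287.50       243.1066       729.3198       2,917.2790
  4       287.50       229.8880       919.5521       4,597.7605
  5     5,287.50     3,998.0526    19,990.2628     119,941.5771
  Σ                  5,000.0000    22,425.1727     129,542.8630
P = 5,000.0000.
Convexity = Σ t(t+1)·PV / [P·(1+y)²] = 129,542.8630 / (5,000.0000 × 1.118306) = 23.16769.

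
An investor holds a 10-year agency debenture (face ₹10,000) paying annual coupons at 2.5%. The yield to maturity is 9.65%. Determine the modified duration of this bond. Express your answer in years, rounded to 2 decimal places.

Periodic yield y = 0.0965. First find Macaulay duration:
  t   CF        PV=CF/(1+0.0965)^t    t·PV
  1       250.00       227.9982       227.9982
  2       250.00       207.9327       415.8653
  3       250.00       189.6331       568.8992
  4       250.00       172.9440       691.7759
  5       250.00       157.7237       788.6183
  6       250.00       143.8428       863.0569
  7       250.00       131.1836       918.2852
  8       250.00       119.6385       957.1079
  9       250.00       109.1094       981.9849
  10   10,250.00     4,079.7871    40,797.8715
  Σ                  5,539.7931    47,211.4634
P = 5,539.7931; Macaulay duration = 47,211.4634 / 5,539.7931 = 8.52224 years.
Modified duration = D_Mac / (1 + y) = 8.52224 / 1.0965 = 7.77222 years.

7.77 years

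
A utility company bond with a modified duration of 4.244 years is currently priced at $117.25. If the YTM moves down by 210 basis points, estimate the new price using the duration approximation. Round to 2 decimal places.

$127.70

Duration approximation: ΔP/P ≈ -D_mod · Δy = -4.244 × (-0.021) = +0.089124.
New price ≈ 117.25 × (1 + 0.089124) = 127.699789.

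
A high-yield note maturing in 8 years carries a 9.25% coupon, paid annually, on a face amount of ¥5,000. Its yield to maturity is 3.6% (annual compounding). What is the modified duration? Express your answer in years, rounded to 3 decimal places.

Periodic yield y = 0.036. First find Macaulay duration:
  t   CF        PV=CF/(1+0.036)^t    t·PV
  1       462.50       446.4286       446.4286
  2       462.50       430.9156       861.8312
  3       462.50       415.9417     1,247.8251
  4       462.50       401.4881     1,605.9525
  5       462.50       387.5368     1,937.6840
  6       462.50       374.0703     2,244.4217
  7       462.50       361.0717     2,527.5019
  8     5,462.50     4,116.3605    32,930.8843
  Σ                  6,933.8134    43,802.5294
P = 6,933.8134; Macaulay duration = 43,802.5294 / 6,933.8134 = 6.31724 years.
Modified duration = D_Mac / (1 + y) = 6.31724 / 1.036 = 6.09772 years.

6.098 years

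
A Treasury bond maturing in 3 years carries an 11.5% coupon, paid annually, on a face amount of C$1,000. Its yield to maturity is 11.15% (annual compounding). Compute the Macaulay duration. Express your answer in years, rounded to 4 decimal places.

Periodic yield y = 0.1115. Discount each cash flow and weight by its year:
  t   CF        PV=CF/(1+0.1115)^t    t·PV
  1       115.00       103.4638       103.4638
  2       115.00        93.0848       186.1697
  3     1,115.00       811.9821     2,435.9464
  Σ                  1,008.5307     2,725.5798
Price P = Σ PV = 1,008.5307.
Macaulay duration = Σ(t·PV) / P = 2,725.5798 / 1,008.5307 = 2.70253 years.

2.7025 years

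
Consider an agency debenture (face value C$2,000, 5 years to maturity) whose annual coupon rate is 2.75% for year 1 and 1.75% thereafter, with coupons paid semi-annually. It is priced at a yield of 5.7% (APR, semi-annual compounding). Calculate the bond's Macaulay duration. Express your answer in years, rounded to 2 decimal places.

Periodic yield y = 0.0285. Discount each cash flow and weight by its period:
  t   CF        PV=CF/(1+0.0285)^t    t·PV
  1        27.50        26.7380        26.7380
  2        27.50        25.9971        51.9941
  3        17.50        16.0852        48.2555
  4        17.50        15.6394        62.5577
  5        17.50        15.2061        76.0303
  6        17.50        14.7847        88.7082
  7        17.50        14.3750       100.6250
  8        17.50        13.9767       111.8134
  9        17.50        13.5894       122.3043
  10    2,017.50     1,523.2479    15,232.4788
  Σ                  1,679.6393    15,921.5052
Price P = Σ PV = 1,679.6393.
Macaulay duration = Σ(t·PV) / P = 15,921.5052 / 1,679.6393 = 9.47912 half-year periods.
In years: 9.47912 / 2 = 4.73956 years.

4.74 years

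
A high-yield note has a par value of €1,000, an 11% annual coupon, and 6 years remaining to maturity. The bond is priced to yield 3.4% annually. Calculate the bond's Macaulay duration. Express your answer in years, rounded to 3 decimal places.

Periodic yield y = 0.034. Discount each cash flow and weight by its year:
  t   CF        PV=CF/(1+0.034)^t    t·PV
  1       110.00       106.3830       106.3830
  2       110.00       102.8849       205.7698
  3       110.00        99.5018       298.5055
  4       110.00        96.2300       384.9200
  5       110.00        93.0658       465.3289
  6     1,110.00       908.2382     5,449.4290
  Σ                  1,406.3036     6,910.3361
Price P = Σ PV = 1,406.3036.
Macaulay duration = Σ(t·PV) / P = 6,910.3361 / 1,406.3036 = 4.91383 years.

4.914 years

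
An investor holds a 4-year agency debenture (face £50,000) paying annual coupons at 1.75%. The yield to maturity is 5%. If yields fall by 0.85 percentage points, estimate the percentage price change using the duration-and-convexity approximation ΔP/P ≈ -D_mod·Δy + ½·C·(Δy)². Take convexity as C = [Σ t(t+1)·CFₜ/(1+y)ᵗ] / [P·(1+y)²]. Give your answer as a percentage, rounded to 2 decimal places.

With y = 0.05:
  t   CF        PV=CF/(1+0.05)^t    t·PV        t(t+1)·PV
  1       875.00       833.3333       833.3333       1,666.6667
  2       875.00       793.6508     1,587.3016       4,761.9048
  3       875.00       755.8579     2,267.5737       9,070.2948
  4    50,875.00    41,854.9884   167,419.9536     837,099.7681
  Σ                 44,237.8304   172,108.1622     852,598.6343
P = 44,237.8304; D_Mac = 3.89052 yrs; D_mod = 3.70526 yrs; C = 17.48124.
Duration effect: -3.70526 × (-0.0085) = +0.031495
Convexity effect: 0.5 × 17.48124 × (-0.0085)² = +0.0006315
ΔP/P ≈ +0.031495 + 0.0006315 = +0.032126 = +3.2126%.

+3.21%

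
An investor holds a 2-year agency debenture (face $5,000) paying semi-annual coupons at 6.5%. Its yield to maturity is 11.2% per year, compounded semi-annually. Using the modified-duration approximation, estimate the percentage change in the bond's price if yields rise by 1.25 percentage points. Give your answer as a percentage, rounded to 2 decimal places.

-2.25%

Periodic yield y = 0.056. Modified duration first:
  t   CF        PV=CF/(1+0.056)^t    t·PV
  1       162.50       153.8826       153.8826
  2       162.50       145.7221       291.4443
  3       162.50       137.9944       413.9833
  4     5,162.50     4,151.4938    16,605.9751
  Σ                  4,589.0929    17,465.2853
P = 4,589.0929; D_Mac = 3.80583 half-year periods = 1.90291 yrs; D_mod = 1.90291/(1+0.056) = 1.80200 yrs.
ΔP/P ≈ -D_mod · Δy = -1.80200 × (+0.0125) = -0.022525 = -2.2525%.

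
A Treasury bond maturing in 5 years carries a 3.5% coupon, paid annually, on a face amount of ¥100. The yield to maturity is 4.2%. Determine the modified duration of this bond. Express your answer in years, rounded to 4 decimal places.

4.4789 years

Periodic yield y = 0.042. First find Macaulay duration:
  t   CF        PV=CF/(1+0.042)^t    t·PV
  1         3.50         3.3589         3.3589
  2         3.50         3.2235         6.4471
  3         3.50         3.0936         9.2808
  4         3.50         2.9689        11.8756
  5       103.50        84.2562       421.2809
  Σ                     96.9012       452.2433
P = 96.9012; Macaulay duration = 452.2433 / 96.9012 = 4.66706 years.
Modified duration = D_Mac / (1 + y) = 4.66706 / 1.042 = 4.47894 years.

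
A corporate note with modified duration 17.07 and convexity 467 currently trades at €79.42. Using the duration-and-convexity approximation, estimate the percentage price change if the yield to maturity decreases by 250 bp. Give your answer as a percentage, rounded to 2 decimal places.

+57.27%

Duration effect: -D_mod·Δy = -17.07 × (-0.025) = +0.426750
Convexity effect: ½·C·(Δy)² = 0.5 × 467 × (-0.025)² = +0.1459375
ΔP/P ≈ +0.426750 + 0.1459375 = +0.5726875
= +57.26875%.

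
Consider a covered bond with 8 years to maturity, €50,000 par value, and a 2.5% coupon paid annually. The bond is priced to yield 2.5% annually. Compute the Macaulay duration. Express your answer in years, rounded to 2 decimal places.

Periodic yield y = 0.025. Discount each cash flow and weight by its year:
  t   CF        PV=CF/(1+0.025)^t    t·PV
  1     1,250.00     1,219.5122     1,219.5122
  2     1,250.00     1,189.7680     2,379.5360
  3     1,250.00     1,160.7493     3,482.2478
  4     1,250.00     1,132.4383     4,529.7532
  5     1,250.00     1,104.8179     5,524.0893
  6     1,250.00     1,077.8711     6,467.2265
  7     1,250.00     1,051.5815     7,361.0708
  8    51,250.00    42,063.2618   336,506.0940
  Σ                 50,000.0000   367,469.5298
Price P = Σ PV = 50,000.0000.
Macaulay duration = Σ(t·PV) / P = 367,469.5298 / 50,000.0000 = 7.34939 years.

7.35 years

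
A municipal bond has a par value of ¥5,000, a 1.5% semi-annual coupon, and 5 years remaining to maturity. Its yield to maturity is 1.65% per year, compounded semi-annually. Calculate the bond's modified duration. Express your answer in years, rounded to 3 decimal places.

4.795 years

Periodic yield y = 0.00825. First find Macaulay duration:
  t   CF        PV=CF/(1+0.00825)^t    t·PV
  1        37.50        37.1932        37.1932
  2        37.50        36.8888        73.7776
  3        37.50        36.5870       109.7609
  4        37.50        36.2876       145.1504
  5        37.50        35.9907       179.9534
  6        37.50        35.6962       214.1771
  7        37.50        35.4041       247.8288
  8        37.50        35.1144       280.9153
  9        37.50        34.8271       313.4438
  10    5,037.50     4,640.1578    46,401.5782
  Σ                  4,964.1469    48,003.7789
P = 4,964.1469; Macaulay duration = 48,003.7789 / 4,964.1469 = 9.67010 half-year periods = 4.83505 years.
Modified duration = D_Mac / (1 + y) = 4.83505 / 1.00825 = 4.79549 years.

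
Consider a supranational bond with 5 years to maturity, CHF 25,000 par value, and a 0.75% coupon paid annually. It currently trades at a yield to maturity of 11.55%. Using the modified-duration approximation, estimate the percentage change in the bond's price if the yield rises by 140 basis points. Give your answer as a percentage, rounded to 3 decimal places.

-6.150%

Periodic yield y = 0.1155. Modified duration first:
  t   CF        PV=CF/(1+0.1155)^t    t·PV
  1       187.50       168.0861       168.0861
  2       187.50       150.6823       301.3645
  3       187.50       135.0805       405.2414
  4       187.50       121.0941       484.3764
  5    25,187.50    14,582.6748    72,913.3739
  Σ                 15,157.6177    74,272.4423
P = 15,157.6177; D_Mac = 4.90001 yrs; D_mod = 4.90001/(1+0.1155) = 4.39266 yrs.
ΔP/P ≈ -D_mod · Δy = -4.39266 × (+0.014) = -0.061497 = -6.1497%.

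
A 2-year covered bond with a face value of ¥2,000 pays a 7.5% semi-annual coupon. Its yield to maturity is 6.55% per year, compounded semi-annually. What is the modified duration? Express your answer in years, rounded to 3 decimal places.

Periodic yield y = 0.03275. First find Macaulay duration:
  t   CF        PV=CF/(1+0.03275)^t    t·PV
  1        75.00        72.6216        72.6216
  2        75.00        70.3187       140.6374
  3        75.00        68.0888       204.2664
  4     2,075.00     1,824.0523     7,296.2092
  Σ                  2,035.0814     7,713.7346
P = 2,035.0814; Macaulay duration = 7,713.7346 / 2,035.0814 = 3.79038 half-year periods = 1.89519 years.
Modified duration = D_Mac / (1 + y) = 1.89519 / 1.03275 = 1.83509 years.

1.835 years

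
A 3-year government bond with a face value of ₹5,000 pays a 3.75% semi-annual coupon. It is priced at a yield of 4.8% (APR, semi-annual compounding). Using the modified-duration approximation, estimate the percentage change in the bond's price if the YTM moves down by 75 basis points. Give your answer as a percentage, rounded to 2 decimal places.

Periodic yield y = 0.024. Modified duration first:
  t   CF        PV=CF/(1+0.024)^t    t·PV
  1        93.75        91.5527        91.5527
  2        93.75        89.4070       178.8139
  3        93.75        87.3115       261.9345
  4        93.75        85.2651       341.0605
  5        93.75        83.2667       416.3336
  6     5,093.75     4,418.1239    26,508.7431
  Σ                  4,854.9269    27,798.4384
P = 4,854.9269; D_Mac = 5.72582 half-year periods = 2.86291 yrs; D_mod = 2.86291/(1+0.024) = 2.79581 yrs.
ΔP/P ≈ -D_mod · Δy = -2.79581 × (-0.0075) = +0.020969 = +2.0969%.

+2.10%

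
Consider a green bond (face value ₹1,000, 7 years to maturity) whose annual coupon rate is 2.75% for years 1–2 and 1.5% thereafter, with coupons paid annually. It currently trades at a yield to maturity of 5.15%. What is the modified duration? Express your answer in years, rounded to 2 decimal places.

Periodic yield y = 0.0515. First find Macaulay duration:
  t   CF        PV=CF/(1+0.0515)^t    t·PV
  1        27.50        26.1531        26.1531
  2        27.50        24.8722        49.7444
  3        15.00        12.9022        38.7066
  4        15.00        12.2703        49.0811
  5        15.00        11.6693        58.3465
  6        15.00        11.0978        66.5866
  7     1,015.00       714.1692     4,999.1842
  Σ                    813.1340     5,287.8025
P = 813.1340; Macaulay duration = 5,287.8025 / 813.1340 = 6.50299 years.
Modified duration = D_Mac / (1 + y) = 6.50299 / 1.0515 = 6.18449 years.

6.18 years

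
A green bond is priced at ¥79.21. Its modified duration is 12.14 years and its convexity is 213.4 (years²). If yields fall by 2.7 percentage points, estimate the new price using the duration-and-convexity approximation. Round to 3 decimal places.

Duration effect: -D_mod·Δy = -12.14 × (-0.027) = +0.327780
Convexity effect: ½·C·(Δy)² = 0.5 × 213.4 × (-0.027)² = +0.0777843
ΔP/P ≈ +0.327780 + 0.0777843 = +0.4055643
New price ≈ 79.21 × (1 + 0.4055643) = 111.334748203.

¥111.335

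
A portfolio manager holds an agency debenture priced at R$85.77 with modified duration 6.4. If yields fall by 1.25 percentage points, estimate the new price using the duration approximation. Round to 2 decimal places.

Duration approximation: ΔP/P ≈ -D_mod · Δy = -6.4 × (-0.0125) = +0.080000.
New price ≈ 85.77 × (1 + 0.080000) = 92.63160.

R$92.63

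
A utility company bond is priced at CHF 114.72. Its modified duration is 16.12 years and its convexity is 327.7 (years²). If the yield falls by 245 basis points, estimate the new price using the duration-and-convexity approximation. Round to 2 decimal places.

Duration effect: -D_mod·Δy = -16.12 × (-0.0245) = +0.394940
Convexity effect: ½·C·(Δy)² = 0.5 × 327.7 × (-0.0245)² = +0.0983509625
ΔP/P ≈ +0.394940 + 0.0983509625 = +0.4932909625
New price ≈ 114.72 × (1 + 0.4932909625) = 171.310339218.

CHF 171.31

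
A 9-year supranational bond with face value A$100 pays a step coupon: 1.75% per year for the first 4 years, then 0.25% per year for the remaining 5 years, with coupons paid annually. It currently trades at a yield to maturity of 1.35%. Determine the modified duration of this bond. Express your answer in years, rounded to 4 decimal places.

8.4056 years

Periodic yield y = 0.0135. First find Macaulay duration:
  t   CF        PV=CF/(1+0.0135)^t    t·PV
  1         1.75         1.7267         1.7267
  2         1.75         1.7037         3.4074
  3         1.75         1.6810         5.0430
  4         1.75         1.6586         6.6344
  5         0.25         0.2338         1.1689
  6         0.25         0.2307         1.3840
  7         0.25         0.2276         1.5932
  8         0.25         0.2246         1.7966
  9       100.25        88.8527       799.6743
  Σ                     96.5393       822.4285
P = 96.5393; Macaulay duration = 822.4285 / 96.5393 = 8.51910 years.
Modified duration = D_Mac / (1 + y) = 8.51910 / 1.0135 = 8.40563 years.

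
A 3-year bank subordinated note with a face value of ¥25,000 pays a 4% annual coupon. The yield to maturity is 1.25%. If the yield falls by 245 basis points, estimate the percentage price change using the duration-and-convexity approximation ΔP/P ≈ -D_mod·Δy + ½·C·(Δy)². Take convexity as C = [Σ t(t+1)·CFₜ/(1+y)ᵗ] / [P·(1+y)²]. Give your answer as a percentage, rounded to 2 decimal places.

With y = 0.0125:
  t   CF        PV=CF/(1+0.0125)^t    t·PV        t(t+1)·PV
  1     1,000.00       987.6543       987.6543       1,975.3086
  2     1,000.00       975.4611     1,950.9221       5,852.7663
  3    26,000.00    25,048.8765    75,146.6296     300,586.5185
  Σ                 27,011.9919    78,085.2061     308,414.5935
P = 27,011.9919; D_Mac = 2.89076 yrs; D_mod = 2.85507 yrs; C = 11.13751.
Duration effect: -2.85507 × (-0.0245) = +0.069949
Convexity effect: 0.5 × 11.13751 × (-0.0245)² = +0.0033426
ΔP/P ≈ +0.069949 + 0.0033426 = +0.073292 = +7.3292%.

+7.33%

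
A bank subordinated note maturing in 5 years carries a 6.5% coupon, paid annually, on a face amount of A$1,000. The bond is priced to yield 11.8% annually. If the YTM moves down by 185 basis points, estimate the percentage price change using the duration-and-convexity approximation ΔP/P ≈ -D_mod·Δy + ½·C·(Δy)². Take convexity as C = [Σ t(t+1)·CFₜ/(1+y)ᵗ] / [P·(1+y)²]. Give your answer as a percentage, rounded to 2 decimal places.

With y = 0.118:
  t   CF        PV=CF/(1+0.118)^t    t·PV        t(t+1)·PV
  1        65.00        58.1395        58.1395         116.2791
  2        65.00        52.0032       104.0063         312.0190
  3        65.00        46.5145       139.5434         558.1735
  4        65.00        41.6051       166.4202         832.1012
  5     1,065.00       609.7342     3,048.6712      18,292.0275
  Σ                    807.9965     3,516.7807      20,110.6002
P = 807.9965; D_Mac = 4.35247 yrs; D_mod = 3.89309 yrs; C = 19.91278.
Duration effect: -3.89309 × (-0.0185) = +0.072022
Convexity effect: 0.5 × 19.91278 × (-0.0185)² = +0.0034076
ΔP/P ≈ +0.072022 + 0.0034076 = +0.075430 = +7.5430%.

+7.54%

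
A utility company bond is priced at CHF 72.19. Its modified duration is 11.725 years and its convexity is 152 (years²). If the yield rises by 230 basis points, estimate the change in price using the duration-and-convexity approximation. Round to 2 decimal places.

-CHF 16.57

Duration effect: -D_mod·Δy = -11.725 × (+0.023) = -0.269675
Convexity effect: ½·C·(Δy)² = 0.5 × 152 × (0.023)² = +0.0402040
ΔP/P ≈ -0.269675 + 0.0402040 = -0.229471
ΔP ≈ 72.19 × (-0.229471) = -16.56551149.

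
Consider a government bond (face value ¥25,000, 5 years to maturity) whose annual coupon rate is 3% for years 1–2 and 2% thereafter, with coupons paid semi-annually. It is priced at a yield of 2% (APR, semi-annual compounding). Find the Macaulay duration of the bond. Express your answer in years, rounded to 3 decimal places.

4.715 years

Periodic yield y = 0.01. Discount each cash flow and weight by its period:
  t   CF        PV=CF/(1+0.01)^t    t·PV
  1       375.00       371.2871       371.2871
  2       375.00       367.6110       735.2220
  3       375.00       363.9713     1,091.9139
  4       375.00       360.3676     1,441.4705
  5       250.00       237.8664     1,189.3321
  6       250.00       235.5113     1,413.0679
  7       250.00       233.1795     1,632.2566
  8       250.00       230.8708     1,846.9664
  9       250.00       228.5850     2,057.2646
  10   25,250.00    22,858.4956   228,584.9561
  Σ                 25,487.7457   240,363.7373
Price P = Σ PV = 25,487.7457.
Macaulay duration = Σ(t·PV) / P = 240,363.7373 / 25,487.7457 = 9.43056 half-year periods.
In years: 9.43056 / 2 = 4.71528 years.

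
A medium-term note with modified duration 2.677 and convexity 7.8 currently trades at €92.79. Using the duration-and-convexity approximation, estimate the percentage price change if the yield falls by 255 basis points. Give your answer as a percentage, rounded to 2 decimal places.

+7.08%

Duration effect: -D_mod·Δy = -2.677 × (-0.0255) = +0.0682635
Convexity effect: ½·C·(Δy)² = 0.5 × 7.8 × (-0.0255)² = +0.002535975
ΔP/P ≈ +0.0682635 + 0.002535975 = +0.070799475
= +7.0799475%.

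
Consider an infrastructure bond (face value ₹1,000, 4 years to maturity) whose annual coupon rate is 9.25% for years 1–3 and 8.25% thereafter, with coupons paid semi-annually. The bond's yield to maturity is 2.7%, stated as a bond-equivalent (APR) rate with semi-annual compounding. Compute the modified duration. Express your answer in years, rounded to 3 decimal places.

Periodic yield y = 0.0135. First find Macaulay duration:
  t   CF        PV=CF/(1+0.0135)^t    t·PV
  1        46.25        45.6339        45.6339
  2        46.25        45.0261        90.0522
  3        46.25        44.4263       133.2790
  4        46.25        43.8346       175.3383
  5        46.25        43.2507       216.2534
  6        46.25        42.6746       256.0475
  7        41.25        37.5541       262.8789
  8     1,041.25       935.3303     7,482.6422
  Σ                  1,237.7306     8,662.1253
P = 1,237.7306; Macaulay duration = 8,662.1253 / 1,237.7306 = 6.99839 half-year periods = 3.49920 years.
Modified duration = D_Mac / (1 + y) = 3.49920 / 1.0135 = 3.45259 years.

3.453 years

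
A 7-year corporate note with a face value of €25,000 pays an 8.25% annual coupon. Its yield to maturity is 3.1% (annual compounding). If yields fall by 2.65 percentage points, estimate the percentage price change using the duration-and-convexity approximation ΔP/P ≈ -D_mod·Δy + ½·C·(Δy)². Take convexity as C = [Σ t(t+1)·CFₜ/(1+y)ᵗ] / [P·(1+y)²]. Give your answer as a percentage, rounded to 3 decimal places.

+16.304%

With y = 0.031:
  t   CF        PV=CF/(1+0.031)^t    t·PV        t(t+1)·PV
  1     2,062.50     2,000.4850     2,000.4850       4,000.9699
  2     2,062.50     1,940.3346     3,880.6692      11,642.0076
  3     2,062.50     1,881.9928     5,645.9784      22,583.9138
  4     2,062.50     1,825.4053     7,301.6210      36,508.1051
  5     2,062.50     1,770.5192     8,852.5958      53,115.5748
  6     2,062.50     1,717.2834    10,303.7002      72,125.9017
  7    27,062.50    21,855.3244   152,987.2707   1,223,898.1652
  Σ                 32,991.3445   190,972.3203   1,423,874.6381
P = 32,991.3445; D_Mac = 5.78856 yrs; D_mod = 5.61451 yrs; C = 40.60265.
Duration effect: -5.61451 × (-0.0265) = +0.148784
Convexity effect: 0.5 × 40.60265 × (-0.0265)² = +0.0142566
ΔP/P ≈ +0.148784 + 0.0142566 = +0.163041 = +16.3041%.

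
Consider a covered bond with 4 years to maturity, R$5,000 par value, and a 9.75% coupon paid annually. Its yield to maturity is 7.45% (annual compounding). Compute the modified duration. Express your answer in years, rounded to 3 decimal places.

3.274 years

Periodic yield y = 0.0745. First find Macaulay duration:
  t   CF        PV=CF/(1+0.0745)^t    t·PV
  1       487.50       453.6994       453.6994
  2       487.50       422.2423       844.4847
  3       487.50       392.9663     1,178.8990
  4     5,487.50     4,116.6965    16,466.7861
  Σ                  5,385.6046    18,943.8693
P = 5,385.6046; Macaulay duration = 18,943.8693 / 5,385.6046 = 3.51750 years.
Modified duration = D_Mac / (1 + y) = 3.51750 / 1.0745 = 3.27362 years.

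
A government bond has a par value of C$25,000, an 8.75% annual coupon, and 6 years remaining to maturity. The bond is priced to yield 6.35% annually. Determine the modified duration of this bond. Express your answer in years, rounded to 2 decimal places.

4.68 years

Periodic yield y = 0.0635. First find Macaulay duration:
  t   CF        PV=CF/(1+0.0635)^t    t·PV
  1     2,187.50     2,056.8876     2,056.8876
  2     2,187.50     1,934.0739     3,868.1479
  3     2,187.50     1,818.5933     5,455.7798
  4     2,187.50     1,710.0078     6,840.0311
  5     2,187.50     1,607.9058     8,039.5288
  6    27,187.50    18,790.7584   112,744.5504
  Σ                 27,918.2268   139,004.9256
P = 27,918.2268; Macaulay duration = 139,004.9256 / 27,918.2268 = 4.97900 years.
Modified duration = D_Mac / (1 + y) = 4.97900 / 1.0635 = 4.68171 years.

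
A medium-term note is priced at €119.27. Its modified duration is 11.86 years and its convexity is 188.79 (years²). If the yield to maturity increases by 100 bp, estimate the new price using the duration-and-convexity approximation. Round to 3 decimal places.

Duration effect: -D_mod·Δy = -11.86 × (+0.01) = -0.118600
Convexity effect: ½·C·(Δy)² = 0.5 × 188.79 × (0.01)² = +0.0094395
ΔP/P ≈ -0.118600 + 0.0094395 = -0.1091605
New price ≈ 119.27 × (1 - 0.1091605) = 106.250427165.

€106.250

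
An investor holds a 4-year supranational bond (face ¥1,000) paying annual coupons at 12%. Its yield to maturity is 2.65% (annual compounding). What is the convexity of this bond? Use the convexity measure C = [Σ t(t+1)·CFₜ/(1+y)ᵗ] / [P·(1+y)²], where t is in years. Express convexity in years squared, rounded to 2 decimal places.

15.76

With y = 0.0265:
  t   CF        PV=CF/(1+0.0265)^t    t·PV        t(t+1)·PV
  1       120.00       116.9021       116.9021         233.8042
  2       120.00       113.8842       227.7683         683.3050
  3       120.00       110.9441       332.8324       1,331.3297
  4     1,120.00     1,008.7469     4,034.9876      20,174.9378
  Σ                  1,350.4773     4,712.4904      22,423.3767
P = 1,350.4773.
Convexity = Σ t(t+1)·PV / [P·(1+y)²] = 22,423.3767 / (1,350.4773 × 1.053702) = 15.75781.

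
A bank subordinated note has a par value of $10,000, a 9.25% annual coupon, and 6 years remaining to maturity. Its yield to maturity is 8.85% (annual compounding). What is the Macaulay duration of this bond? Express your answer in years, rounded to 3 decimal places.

Periodic yield y = 0.0885. Discount each cash flow and weight by its year:
  t   CF        PV=CF/(1+0.0885)^t    t·PV
  1       925.00       849.7933       849.7933
  2       925.00       780.7012     1,561.4025
  3       925.00       717.2267     2,151.6800
  4       925.00       658.9129     2,635.6515
  5       925.00       605.3403     3,026.7013
  6    10,925.00     6,568.2677    39,409.6063
  Σ                 10,180.2421    49,634.8349
Price P = Σ PV = 10,180.2421.
Macaulay duration = Σ(t·PV) / P = 49,634.8349 / 10,180.2421 = 4.87560 years.

4.876 years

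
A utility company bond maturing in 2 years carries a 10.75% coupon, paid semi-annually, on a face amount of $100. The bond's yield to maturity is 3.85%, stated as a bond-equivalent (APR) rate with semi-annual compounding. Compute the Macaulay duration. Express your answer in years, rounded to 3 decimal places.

1.862 years

Periodic yield y = 0.01925. Discount each cash flow and weight by its period:
  t   CF        PV=CF/(1+0.01925)^t    t·PV
  1        5.375         5.2735         5.2735
  2        5.375         5.1739        10.3478
  3        5.375         5.0762        15.2285
  4      105.375        97.6371       390.5483
  Σ                    113.1606       421.3980
Price P = Σ PV = 113.1606.
Macaulay duration = Σ(t·PV) / P = 421.3980 / 113.1606 = 3.72389 half-year periods.
In years: 3.72389 / 2 = 1.86195 years.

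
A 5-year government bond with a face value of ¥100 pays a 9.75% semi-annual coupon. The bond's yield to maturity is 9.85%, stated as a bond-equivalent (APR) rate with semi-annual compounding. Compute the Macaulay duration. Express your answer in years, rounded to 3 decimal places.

Periodic yield y = 0.04925. Discount each cash flow and weight by its period:
  t   CF        PV=CF/(1+0.04925)^t    t·PV
  1        4.875         4.6462         4.6462
  2        4.875         4.4281         8.8562
  3        4.875         4.2202        12.6607
  4        4.875         4.0222        16.0886
  5        4.875         3.8334        19.1668
  6        4.875         3.6534        21.9206
  7        4.875         3.4819        24.3736
  8        4.875         3.3185        26.5481
  9        4.875         3.1627        28.4647
  10     104.875        64.8459       648.4585
  Σ                     99.6125       811.1840
Price P = Σ PV = 99.6125.
Macaulay duration = Σ(t·PV) / P = 811.1840 / 99.6125 = 8.14339 half-year periods.
In years: 8.14339 / 2 = 4.07170 years.

4.072 years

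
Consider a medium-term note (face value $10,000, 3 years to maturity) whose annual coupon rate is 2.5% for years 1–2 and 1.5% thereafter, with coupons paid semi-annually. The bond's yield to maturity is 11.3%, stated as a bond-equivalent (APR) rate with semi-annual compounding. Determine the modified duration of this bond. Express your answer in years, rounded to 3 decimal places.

2.741 years

Periodic yield y = 0.0565. First find Macaulay duration:
  t   CF        PV=CF/(1+0.0565)^t    t·PV
  1       125.00       118.3152       118.3152
  2       125.00       111.9879       223.9758
  3       125.00       105.9989       317.9968
  4       125.00       100.3303       401.3211
  5        75.00        56.9789       284.8943
  6    10,075.00     7,244.8275    43,468.9647
  Σ                  7,738.4386    44,815.4679
P = 7,738.4386; Macaulay duration = 44,815.4679 / 7,738.4386 = 5.79128 half-year periods = 2.89564 years.
Modified duration = D_Mac / (1 + y) = 2.89564 / 1.0565 = 2.74079 years.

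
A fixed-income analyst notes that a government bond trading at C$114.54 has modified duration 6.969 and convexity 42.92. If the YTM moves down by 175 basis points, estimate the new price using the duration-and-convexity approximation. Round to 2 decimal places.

Duration effect: -D_mod·Δy = -6.969 × (-0.0175) = +0.1219575
Convexity effect: ½·C·(Δy)² = 0.5 × 42.92 × (-0.0175)² = +0.006572125
ΔP/P ≈ +0.1219575 + 0.006572125 = +0.128529625
New price ≈ 114.54 × (1 + 0.128529625) = 129.2617832475.

C$129.26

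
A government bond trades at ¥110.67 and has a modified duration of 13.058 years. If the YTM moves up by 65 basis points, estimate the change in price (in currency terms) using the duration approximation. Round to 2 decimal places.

Duration approximation: ΔP/P ≈ -D_mod · Δy = -13.058 × (+0.0065) = -0.084877.
ΔP ≈ 110.67 × (-0.084877) = -9.39333759.

-¥9.39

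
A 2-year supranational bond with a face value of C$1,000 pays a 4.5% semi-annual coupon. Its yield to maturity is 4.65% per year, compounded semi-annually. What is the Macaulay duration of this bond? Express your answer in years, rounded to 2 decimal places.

Periodic yield y = 0.02325. Discount each cash flow and weight by its period:
  t   CF        PV=CF/(1+0.02325)^t    t·PV
  1        22.50        21.9888        21.9888
  2        22.50        21.4891        42.9783
  3        22.50        21.0009        63.0026
  4     1,022.50       932.6878     3,730.7513
  Σ                    997.1666     3,858.7209
Price P = Σ PV = 997.1666.
Macaulay duration = Σ(t·PV) / P = 3,858.7209 / 997.1666 = 3.86969 half-year periods.
In years: 3.86969 / 2 = 1.93484 years.

1.93 years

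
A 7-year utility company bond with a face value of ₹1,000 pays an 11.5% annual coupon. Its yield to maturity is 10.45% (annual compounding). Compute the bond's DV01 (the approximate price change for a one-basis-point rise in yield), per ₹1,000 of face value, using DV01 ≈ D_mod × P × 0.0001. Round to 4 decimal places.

₹0.4962

Periodic yield y = 0.1045.
  t   CF        PV=CF/(1+0.1045)^t    t·PV
  1       115.00       104.1195       104.1195
  2       115.00        94.2685       188.5369
  3       115.00        85.3494       256.0483
  4       115.00        77.2743       309.0971
  5       115.00        69.9631       349.8157
  6       115.00        63.3437       380.0623
  7     1,115.00       556.0513     3,892.3588
  Σ                  1,050.3698     5,480.0386
P = 1,050.3698; D_Mac = 5.21725 yrs; D_mod = 4.72363 yrs.
DV01 ≈ 4.72363 × 1,050.3698 × 0.0001 = 0.496156.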